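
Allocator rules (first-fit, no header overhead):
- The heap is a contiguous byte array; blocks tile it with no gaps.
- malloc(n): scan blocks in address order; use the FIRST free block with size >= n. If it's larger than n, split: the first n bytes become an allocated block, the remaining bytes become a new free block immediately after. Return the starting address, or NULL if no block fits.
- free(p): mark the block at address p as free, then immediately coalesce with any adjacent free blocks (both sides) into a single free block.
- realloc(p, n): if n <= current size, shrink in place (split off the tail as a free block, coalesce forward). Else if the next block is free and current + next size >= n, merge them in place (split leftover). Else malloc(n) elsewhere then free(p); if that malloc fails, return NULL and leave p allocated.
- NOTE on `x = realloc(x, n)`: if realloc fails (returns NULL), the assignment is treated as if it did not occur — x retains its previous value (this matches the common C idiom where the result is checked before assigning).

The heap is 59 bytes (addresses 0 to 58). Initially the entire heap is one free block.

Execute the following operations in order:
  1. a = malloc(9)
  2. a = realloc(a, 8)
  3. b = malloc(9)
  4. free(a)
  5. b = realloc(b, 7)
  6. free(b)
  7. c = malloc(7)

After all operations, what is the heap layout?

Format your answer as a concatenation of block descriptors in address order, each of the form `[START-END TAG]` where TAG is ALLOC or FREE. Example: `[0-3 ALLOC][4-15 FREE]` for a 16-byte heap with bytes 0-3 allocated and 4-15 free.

Op 1: a = malloc(9) -> a = 0; heap: [0-8 ALLOC][9-58 FREE]
Op 2: a = realloc(a, 8) -> a = 0; heap: [0-7 ALLOC][8-58 FREE]
Op 3: b = malloc(9) -> b = 8; heap: [0-7 ALLOC][8-16 ALLOC][17-58 FREE]
Op 4: free(a) -> (freed a); heap: [0-7 FREE][8-16 ALLOC][17-58 FREE]
Op 5: b = realloc(b, 7) -> b = 8; heap: [0-7 FREE][8-14 ALLOC][15-58 FREE]
Op 6: free(b) -> (freed b); heap: [0-58 FREE]
Op 7: c = malloc(7) -> c = 0; heap: [0-6 ALLOC][7-58 FREE]

Answer: [0-6 ALLOC][7-58 FREE]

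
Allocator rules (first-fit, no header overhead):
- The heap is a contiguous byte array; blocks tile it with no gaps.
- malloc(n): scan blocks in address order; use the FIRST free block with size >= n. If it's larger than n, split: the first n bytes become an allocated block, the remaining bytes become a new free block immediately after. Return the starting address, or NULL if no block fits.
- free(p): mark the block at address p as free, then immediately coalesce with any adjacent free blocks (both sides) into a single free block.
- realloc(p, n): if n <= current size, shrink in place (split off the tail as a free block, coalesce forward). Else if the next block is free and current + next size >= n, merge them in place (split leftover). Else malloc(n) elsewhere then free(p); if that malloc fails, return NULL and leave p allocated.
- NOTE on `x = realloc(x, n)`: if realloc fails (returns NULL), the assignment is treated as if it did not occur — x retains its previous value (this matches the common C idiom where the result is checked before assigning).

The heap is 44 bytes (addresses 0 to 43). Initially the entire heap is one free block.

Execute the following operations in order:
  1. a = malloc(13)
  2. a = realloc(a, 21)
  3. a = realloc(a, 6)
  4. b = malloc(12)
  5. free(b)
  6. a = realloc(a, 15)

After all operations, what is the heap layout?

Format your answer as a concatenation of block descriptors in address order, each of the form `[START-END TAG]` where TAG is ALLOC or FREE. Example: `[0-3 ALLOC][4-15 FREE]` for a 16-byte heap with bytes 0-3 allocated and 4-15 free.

Answer: [0-14 ALLOC][15-43 FREE]

Derivation:
Op 1: a = malloc(13) -> a = 0; heap: [0-12 ALLOC][13-43 FREE]
Op 2: a = realloc(a, 21) -> a = 0; heap: [0-20 ALLOC][21-43 FREE]
Op 3: a = realloc(a, 6) -> a = 0; heap: [0-5 ALLOC][6-43 FREE]
Op 4: b = malloc(12) -> b = 6; heap: [0-5 ALLOC][6-17 ALLOC][18-43 FREE]
Op 5: free(b) -> (freed b); heap: [0-5 ALLOC][6-43 FREE]
Op 6: a = realloc(a, 15) -> a = 0; heap: [0-14 ALLOC][15-43 FREE]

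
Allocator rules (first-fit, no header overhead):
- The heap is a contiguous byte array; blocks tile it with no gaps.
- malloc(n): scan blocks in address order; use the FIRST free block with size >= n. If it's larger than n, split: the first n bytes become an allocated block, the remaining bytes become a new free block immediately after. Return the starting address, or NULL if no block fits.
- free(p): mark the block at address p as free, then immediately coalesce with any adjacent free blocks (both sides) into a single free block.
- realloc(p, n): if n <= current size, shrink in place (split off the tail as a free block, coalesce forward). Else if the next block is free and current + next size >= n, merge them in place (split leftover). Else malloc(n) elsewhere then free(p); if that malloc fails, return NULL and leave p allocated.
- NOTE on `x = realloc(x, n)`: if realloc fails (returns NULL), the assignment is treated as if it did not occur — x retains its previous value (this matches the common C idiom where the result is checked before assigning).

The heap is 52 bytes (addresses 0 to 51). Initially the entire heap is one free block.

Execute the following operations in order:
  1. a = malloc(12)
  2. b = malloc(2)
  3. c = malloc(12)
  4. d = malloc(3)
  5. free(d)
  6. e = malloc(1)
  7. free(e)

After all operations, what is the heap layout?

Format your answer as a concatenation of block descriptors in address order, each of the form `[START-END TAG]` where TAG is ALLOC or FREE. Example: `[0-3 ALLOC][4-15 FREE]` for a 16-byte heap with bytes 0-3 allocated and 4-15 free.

Answer: [0-11 ALLOC][12-13 ALLOC][14-25 ALLOC][26-51 FREE]

Derivation:
Op 1: a = malloc(12) -> a = 0; heap: [0-11 ALLOC][12-51 FREE]
Op 2: b = malloc(2) -> b = 12; heap: [0-11 ALLOC][12-13 ALLOC][14-51 FREE]
Op 3: c = malloc(12) -> c = 14; heap: [0-11 ALLOC][12-13 ALLOC][14-25 ALLOC][26-51 FREE]
Op 4: d = malloc(3) -> d = 26; heap: [0-11 ALLOC][12-13 ALLOC][14-25 ALLOC][26-28 ALLOC][29-51 FREE]
Op 5: free(d) -> (freed d); heap: [0-11 ALLOC][12-13 ALLOC][14-25 ALLOC][26-51 FREE]
Op 6: e = malloc(1) -> e = 26; heap: [0-11 ALLOC][12-13 ALLOC][14-25 ALLOC][26-26 ALLOC][27-51 FREE]
Op 7: free(e) -> (freed e); heap: [0-11 ALLOC][12-13 ALLOC][14-25 ALLOC][26-51 FREE]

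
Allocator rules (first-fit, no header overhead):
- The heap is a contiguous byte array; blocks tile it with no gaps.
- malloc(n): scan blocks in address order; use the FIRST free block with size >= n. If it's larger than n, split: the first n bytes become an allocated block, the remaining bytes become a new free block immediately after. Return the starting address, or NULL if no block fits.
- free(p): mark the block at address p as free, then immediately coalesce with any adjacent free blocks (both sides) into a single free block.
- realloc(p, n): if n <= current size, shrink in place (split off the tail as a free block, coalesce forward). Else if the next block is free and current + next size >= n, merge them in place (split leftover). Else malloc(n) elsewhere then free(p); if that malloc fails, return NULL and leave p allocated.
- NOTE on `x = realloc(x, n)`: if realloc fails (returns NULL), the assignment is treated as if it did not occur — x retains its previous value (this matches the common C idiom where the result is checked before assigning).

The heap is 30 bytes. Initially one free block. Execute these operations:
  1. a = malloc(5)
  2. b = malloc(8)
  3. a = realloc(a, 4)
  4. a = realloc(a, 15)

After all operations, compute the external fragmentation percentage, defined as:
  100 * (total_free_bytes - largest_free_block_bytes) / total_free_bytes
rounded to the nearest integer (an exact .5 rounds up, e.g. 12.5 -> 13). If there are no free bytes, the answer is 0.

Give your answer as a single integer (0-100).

Op 1: a = malloc(5) -> a = 0; heap: [0-4 ALLOC][5-29 FREE]
Op 2: b = malloc(8) -> b = 5; heap: [0-4 ALLOC][5-12 ALLOC][13-29 FREE]
Op 3: a = realloc(a, 4) -> a = 0; heap: [0-3 ALLOC][4-4 FREE][5-12 ALLOC][13-29 FREE]
Op 4: a = realloc(a, 15) -> a = 13; heap: [0-4 FREE][5-12 ALLOC][13-27 ALLOC][28-29 FREE]
Free blocks: [5 2] total_free=7 largest=5 -> 100*(7-5)/7 = 200/7 ≈ 28.571 -> rounds to 29

Answer: 29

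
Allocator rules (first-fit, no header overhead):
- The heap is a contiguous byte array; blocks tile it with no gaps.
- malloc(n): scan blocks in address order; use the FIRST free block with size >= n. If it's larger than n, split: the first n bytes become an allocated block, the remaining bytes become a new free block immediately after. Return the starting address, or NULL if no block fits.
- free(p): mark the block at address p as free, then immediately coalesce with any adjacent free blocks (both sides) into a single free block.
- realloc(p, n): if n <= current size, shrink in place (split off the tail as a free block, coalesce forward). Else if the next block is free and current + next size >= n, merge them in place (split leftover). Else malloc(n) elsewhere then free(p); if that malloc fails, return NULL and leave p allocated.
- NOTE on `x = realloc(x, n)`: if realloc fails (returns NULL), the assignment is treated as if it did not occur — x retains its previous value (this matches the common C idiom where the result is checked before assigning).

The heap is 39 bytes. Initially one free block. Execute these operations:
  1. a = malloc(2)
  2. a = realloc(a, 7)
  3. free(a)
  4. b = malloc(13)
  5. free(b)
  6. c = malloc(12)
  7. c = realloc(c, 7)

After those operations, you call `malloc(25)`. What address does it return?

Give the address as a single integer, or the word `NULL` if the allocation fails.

Answer: 7

Derivation:
Op 1: a = malloc(2) -> a = 0; heap: [0-1 ALLOC][2-38 FREE]
Op 2: a = realloc(a, 7) -> a = 0; heap: [0-6 ALLOC][7-38 FREE]
Op 3: free(a) -> (freed a); heap: [0-38 FREE]
Op 4: b = malloc(13) -> b = 0; heap: [0-12 ALLOC][13-38 FREE]
Op 5: free(b) -> (freed b); heap: [0-38 FREE]
Op 6: c = malloc(12) -> c = 0; heap: [0-11 ALLOC][12-38 FREE]
Op 7: c = realloc(c, 7) -> c = 0; heap: [0-6 ALLOC][7-38 FREE]
malloc(25): first-fit scan over [0-6 ALLOC][7-38 FREE] -> 7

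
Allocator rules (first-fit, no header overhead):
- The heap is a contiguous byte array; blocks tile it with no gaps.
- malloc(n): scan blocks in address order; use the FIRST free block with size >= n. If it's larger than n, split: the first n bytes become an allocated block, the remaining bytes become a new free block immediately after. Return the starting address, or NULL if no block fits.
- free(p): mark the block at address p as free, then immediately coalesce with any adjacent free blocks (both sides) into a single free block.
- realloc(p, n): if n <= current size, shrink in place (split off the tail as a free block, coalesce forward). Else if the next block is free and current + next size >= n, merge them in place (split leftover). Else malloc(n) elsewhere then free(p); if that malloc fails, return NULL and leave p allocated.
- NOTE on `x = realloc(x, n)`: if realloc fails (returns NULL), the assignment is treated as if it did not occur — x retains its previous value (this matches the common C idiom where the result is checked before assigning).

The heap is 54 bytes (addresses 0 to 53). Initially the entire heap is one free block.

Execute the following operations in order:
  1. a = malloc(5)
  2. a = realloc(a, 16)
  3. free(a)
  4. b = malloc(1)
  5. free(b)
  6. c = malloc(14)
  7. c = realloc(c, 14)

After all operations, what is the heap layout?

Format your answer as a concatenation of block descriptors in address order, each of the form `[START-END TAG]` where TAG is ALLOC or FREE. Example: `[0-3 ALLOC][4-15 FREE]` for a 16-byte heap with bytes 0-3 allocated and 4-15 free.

Op 1: a = malloc(5) -> a = 0; heap: [0-4 ALLOC][5-53 FREE]
Op 2: a = realloc(a, 16) -> a = 0; heap: [0-15 ALLOC][16-53 FREE]
Op 3: free(a) -> (freed a); heap: [0-53 FREE]
Op 4: b = malloc(1) -> b = 0; heap: [0-0 ALLOC][1-53 FREE]
Op 5: free(b) -> (freed b); heap: [0-53 FREE]
Op 6: c = malloc(14) -> c = 0; heap: [0-13 ALLOC][14-53 FREE]
Op 7: c = realloc(c, 14) -> c = 0; heap: [0-13 ALLOC][14-53 FREE]

Answer: [0-13 ALLOC][14-53 FREE]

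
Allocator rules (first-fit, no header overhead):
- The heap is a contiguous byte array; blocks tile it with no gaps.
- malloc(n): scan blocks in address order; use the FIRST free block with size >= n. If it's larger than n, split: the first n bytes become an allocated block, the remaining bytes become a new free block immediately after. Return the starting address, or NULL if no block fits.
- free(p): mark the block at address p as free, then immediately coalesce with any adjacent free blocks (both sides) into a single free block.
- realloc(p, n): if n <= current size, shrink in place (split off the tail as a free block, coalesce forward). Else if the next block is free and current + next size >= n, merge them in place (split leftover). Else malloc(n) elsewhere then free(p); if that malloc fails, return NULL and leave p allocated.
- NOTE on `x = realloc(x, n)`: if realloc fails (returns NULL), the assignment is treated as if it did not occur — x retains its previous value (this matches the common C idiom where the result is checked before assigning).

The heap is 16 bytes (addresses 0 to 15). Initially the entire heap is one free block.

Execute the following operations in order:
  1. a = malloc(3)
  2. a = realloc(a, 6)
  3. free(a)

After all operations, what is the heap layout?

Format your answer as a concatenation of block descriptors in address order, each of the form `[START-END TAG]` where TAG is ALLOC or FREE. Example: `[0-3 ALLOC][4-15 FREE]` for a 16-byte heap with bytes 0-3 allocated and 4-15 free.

Answer: [0-15 FREE]

Derivation:
Op 1: a = malloc(3) -> a = 0; heap: [0-2 ALLOC][3-15 FREE]
Op 2: a = realloc(a, 6) -> a = 0; heap: [0-5 ALLOC][6-15 FREE]
Op 3: free(a) -> (freed a); heap: [0-15 FREE]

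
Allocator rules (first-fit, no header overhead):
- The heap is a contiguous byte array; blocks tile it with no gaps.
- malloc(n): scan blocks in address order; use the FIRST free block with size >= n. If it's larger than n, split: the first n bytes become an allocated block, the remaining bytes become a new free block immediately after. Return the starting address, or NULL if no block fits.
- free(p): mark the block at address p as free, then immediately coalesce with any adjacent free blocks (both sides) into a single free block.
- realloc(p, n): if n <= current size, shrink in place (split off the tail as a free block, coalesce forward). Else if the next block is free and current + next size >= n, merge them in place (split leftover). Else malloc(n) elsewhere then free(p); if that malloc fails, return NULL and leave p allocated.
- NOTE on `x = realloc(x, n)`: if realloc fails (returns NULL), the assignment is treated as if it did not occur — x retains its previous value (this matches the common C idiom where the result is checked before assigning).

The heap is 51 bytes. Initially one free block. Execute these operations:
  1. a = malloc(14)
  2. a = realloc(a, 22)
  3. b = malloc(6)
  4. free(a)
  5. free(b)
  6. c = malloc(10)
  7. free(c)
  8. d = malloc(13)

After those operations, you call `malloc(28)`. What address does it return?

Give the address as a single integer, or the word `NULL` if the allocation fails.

Op 1: a = malloc(14) -> a = 0; heap: [0-13 ALLOC][14-50 FREE]
Op 2: a = realloc(a, 22) -> a = 0; heap: [0-21 ALLOC][22-50 FREE]
Op 3: b = malloc(6) -> b = 22; heap: [0-21 ALLOC][22-27 ALLOC][28-50 FREE]
Op 4: free(a) -> (freed a); heap: [0-21 FREE][22-27 ALLOC][28-50 FREE]
Op 5: free(b) -> (freed b); heap: [0-50 FREE]
Op 6: c = malloc(10) -> c = 0; heap: [0-9 ALLOC][10-50 FREE]
Op 7: free(c) -> (freed c); heap: [0-50 FREE]
Op 8: d = malloc(13) -> d = 0; heap: [0-12 ALLOC][13-50 FREE]
malloc(28): first-fit scan over [0-12 ALLOC][13-50 FREE] -> 13

Answer: 13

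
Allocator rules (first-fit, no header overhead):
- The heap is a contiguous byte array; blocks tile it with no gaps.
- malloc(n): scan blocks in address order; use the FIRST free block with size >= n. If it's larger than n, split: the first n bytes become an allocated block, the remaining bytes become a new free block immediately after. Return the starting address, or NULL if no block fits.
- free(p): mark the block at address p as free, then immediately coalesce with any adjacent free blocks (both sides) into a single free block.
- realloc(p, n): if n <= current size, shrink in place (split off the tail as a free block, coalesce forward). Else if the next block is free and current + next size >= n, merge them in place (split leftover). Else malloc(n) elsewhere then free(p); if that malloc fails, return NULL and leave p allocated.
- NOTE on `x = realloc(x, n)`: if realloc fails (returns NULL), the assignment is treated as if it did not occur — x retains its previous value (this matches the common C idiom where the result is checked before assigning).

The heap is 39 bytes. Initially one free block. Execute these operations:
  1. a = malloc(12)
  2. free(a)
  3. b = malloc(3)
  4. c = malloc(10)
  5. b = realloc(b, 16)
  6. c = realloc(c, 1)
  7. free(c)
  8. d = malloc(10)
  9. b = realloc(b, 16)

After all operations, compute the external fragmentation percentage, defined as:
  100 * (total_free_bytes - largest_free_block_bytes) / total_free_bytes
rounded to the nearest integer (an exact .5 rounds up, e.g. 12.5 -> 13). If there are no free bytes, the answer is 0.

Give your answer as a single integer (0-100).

Op 1: a = malloc(12) -> a = 0; heap: [0-11 ALLOC][12-38 FREE]
Op 2: free(a) -> (freed a); heap: [0-38 FREE]
Op 3: b = malloc(3) -> b = 0; heap: [0-2 ALLOC][3-38 FREE]
Op 4: c = malloc(10) -> c = 3; heap: [0-2 ALLOC][3-12 ALLOC][13-38 FREE]
Op 5: b = realloc(b, 16) -> b = 13; heap: [0-2 FREE][3-12 ALLOC][13-28 ALLOC][29-38 FREE]
Op 6: c = realloc(c, 1) -> c = 3; heap: [0-2 FREE][3-3 ALLOC][4-12 FREE][13-28 ALLOC][29-38 FREE]
Op 7: free(c) -> (freed c); heap: [0-12 FREE][13-28 ALLOC][29-38 FREE]
Op 8: d = malloc(10) -> d = 0; heap: [0-9 ALLOC][10-12 FREE][13-28 ALLOC][29-38 FREE]
Op 9: b = realloc(b, 16) -> b = 13; heap: [0-9 ALLOC][10-12 FREE][13-28 ALLOC][29-38 FREE]
Free blocks: [3 10] total_free=13 largest=10 -> 100*(13-10)/13 = 300/13 ≈ 23.077 -> rounds to 23

Answer: 23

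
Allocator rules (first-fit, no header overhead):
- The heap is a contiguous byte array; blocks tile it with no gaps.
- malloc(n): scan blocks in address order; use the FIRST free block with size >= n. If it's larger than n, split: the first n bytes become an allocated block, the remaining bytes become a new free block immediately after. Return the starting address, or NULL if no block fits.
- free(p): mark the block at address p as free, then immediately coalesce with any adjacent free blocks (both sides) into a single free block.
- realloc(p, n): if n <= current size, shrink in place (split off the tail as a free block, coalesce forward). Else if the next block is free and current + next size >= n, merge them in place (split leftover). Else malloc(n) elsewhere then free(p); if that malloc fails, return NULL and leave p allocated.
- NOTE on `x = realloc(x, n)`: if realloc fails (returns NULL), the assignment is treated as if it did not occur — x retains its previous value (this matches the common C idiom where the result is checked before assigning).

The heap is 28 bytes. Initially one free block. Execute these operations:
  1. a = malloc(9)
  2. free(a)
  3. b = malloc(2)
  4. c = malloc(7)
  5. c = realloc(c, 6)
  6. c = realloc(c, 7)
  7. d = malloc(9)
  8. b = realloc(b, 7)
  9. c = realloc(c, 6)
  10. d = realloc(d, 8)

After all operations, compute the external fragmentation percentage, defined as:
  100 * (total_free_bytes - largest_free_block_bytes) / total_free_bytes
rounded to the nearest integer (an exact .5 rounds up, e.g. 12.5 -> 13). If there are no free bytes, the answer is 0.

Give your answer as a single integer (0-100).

Op 1: a = malloc(9) -> a = 0; heap: [0-8 ALLOC][9-27 FREE]
Op 2: free(a) -> (freed a); heap: [0-27 FREE]
Op 3: b = malloc(2) -> b = 0; heap: [0-1 ALLOC][2-27 FREE]
Op 4: c = malloc(7) -> c = 2; heap: [0-1 ALLOC][2-8 ALLOC][9-27 FREE]
Op 5: c = realloc(c, 6) -> c = 2; heap: [0-1 ALLOC][2-7 ALLOC][8-27 FREE]
Op 6: c = realloc(c, 7) -> c = 2; heap: [0-1 ALLOC][2-8 ALLOC][9-27 FREE]
Op 7: d = malloc(9) -> d = 9; heap: [0-1 ALLOC][2-8 ALLOC][9-17 ALLOC][18-27 FREE]
Op 8: b = realloc(b, 7) -> b = 18; heap: [0-1 FREE][2-8 ALLOC][9-17 ALLOC][18-24 ALLOC][25-27 FREE]
Op 9: c = realloc(c, 6) -> c = 2; heap: [0-1 FREE][2-7 ALLOC][8-8 FREE][9-17 ALLOC][18-24 ALLOC][25-27 FREE]
Op 10: d = realloc(d, 8) -> d = 9; heap: [0-1 FREE][2-7 ALLOC][8-8 FREE][9-16 ALLOC][17-17 FREE][18-24 ALLOC][25-27 FREE]
Free blocks: [2 1 1 3] total_free=7 largest=3 -> 100*(7-3)/7 = 400/7 ≈ 57.143 -> rounds to 57

Answer: 57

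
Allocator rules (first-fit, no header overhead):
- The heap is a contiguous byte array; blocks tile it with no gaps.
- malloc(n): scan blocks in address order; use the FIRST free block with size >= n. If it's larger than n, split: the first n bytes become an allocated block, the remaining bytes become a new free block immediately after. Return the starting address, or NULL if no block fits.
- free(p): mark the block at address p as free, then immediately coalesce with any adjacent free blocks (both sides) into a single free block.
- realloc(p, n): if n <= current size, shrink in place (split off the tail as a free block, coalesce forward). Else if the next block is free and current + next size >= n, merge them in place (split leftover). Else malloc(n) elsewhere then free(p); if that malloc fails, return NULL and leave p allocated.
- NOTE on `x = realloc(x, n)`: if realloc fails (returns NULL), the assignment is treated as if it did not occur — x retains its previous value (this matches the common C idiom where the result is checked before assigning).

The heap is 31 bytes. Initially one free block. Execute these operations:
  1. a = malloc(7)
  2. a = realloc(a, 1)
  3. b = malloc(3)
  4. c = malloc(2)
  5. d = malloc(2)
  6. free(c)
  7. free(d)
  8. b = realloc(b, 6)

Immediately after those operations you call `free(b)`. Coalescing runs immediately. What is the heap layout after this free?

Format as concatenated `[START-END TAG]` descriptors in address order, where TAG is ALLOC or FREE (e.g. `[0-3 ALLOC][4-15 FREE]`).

Op 1: a = malloc(7) -> a = 0; heap: [0-6 ALLOC][7-30 FREE]
Op 2: a = realloc(a, 1) -> a = 0; heap: [0-0 ALLOC][1-30 FREE]
Op 3: b = malloc(3) -> b = 1; heap: [0-0 ALLOC][1-3 ALLOC][4-30 FREE]
Op 4: c = malloc(2) -> c = 4; heap: [0-0 ALLOC][1-3 ALLOC][4-5 ALLOC][6-30 FREE]
Op 5: d = malloc(2) -> d = 6; heap: [0-0 ALLOC][1-3 ALLOC][4-5 ALLOC][6-7 ALLOC][8-30 FREE]
Op 6: free(c) -> (freed c); heap: [0-0 ALLOC][1-3 ALLOC][4-5 FREE][6-7 ALLOC][8-30 FREE]
Op 7: free(d) -> (freed d); heap: [0-0 ALLOC][1-3 ALLOC][4-30 FREE]
Op 8: b = realloc(b, 6) -> b = 1; heap: [0-0 ALLOC][1-6 ALLOC][7-30 FREE]
free(b): b = 1 -> block [1-6 ALLOC]; mark free, coalesce with adjacent free neighbors -> [0-0 ALLOC][1-30 FREE]

Answer: [0-0 ALLOC][1-30 FREE]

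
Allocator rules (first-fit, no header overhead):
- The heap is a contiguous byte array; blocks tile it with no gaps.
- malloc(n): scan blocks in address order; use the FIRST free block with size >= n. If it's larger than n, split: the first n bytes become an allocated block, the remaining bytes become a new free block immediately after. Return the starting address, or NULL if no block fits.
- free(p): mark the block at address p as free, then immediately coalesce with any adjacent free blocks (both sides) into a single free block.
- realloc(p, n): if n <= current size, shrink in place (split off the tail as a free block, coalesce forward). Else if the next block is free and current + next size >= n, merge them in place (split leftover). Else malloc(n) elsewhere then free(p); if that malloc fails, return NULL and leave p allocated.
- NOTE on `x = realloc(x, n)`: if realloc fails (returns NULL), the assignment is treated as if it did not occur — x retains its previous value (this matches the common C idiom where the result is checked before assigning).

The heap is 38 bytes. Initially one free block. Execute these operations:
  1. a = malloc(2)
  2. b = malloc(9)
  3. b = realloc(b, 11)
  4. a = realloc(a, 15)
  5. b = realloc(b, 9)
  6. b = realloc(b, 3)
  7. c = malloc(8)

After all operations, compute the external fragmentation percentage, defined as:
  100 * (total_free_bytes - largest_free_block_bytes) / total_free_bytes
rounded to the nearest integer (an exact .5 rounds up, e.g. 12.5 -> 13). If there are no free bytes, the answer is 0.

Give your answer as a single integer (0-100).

Answer: 17

Derivation:
Op 1: a = malloc(2) -> a = 0; heap: [0-1 ALLOC][2-37 FREE]
Op 2: b = malloc(9) -> b = 2; heap: [0-1 ALLOC][2-10 ALLOC][11-37 FREE]
Op 3: b = realloc(b, 11) -> b = 2; heap: [0-1 ALLOC][2-12 ALLOC][13-37 FREE]
Op 4: a = realloc(a, 15) -> a = 13; heap: [0-1 FREE][2-12 ALLOC][13-27 ALLOC][28-37 FREE]
Op 5: b = realloc(b, 9) -> b = 2; heap: [0-1 FREE][2-10 ALLOC][11-12 FREE][13-27 ALLOC][28-37 FREE]
Op 6: b = realloc(b, 3) -> b = 2; heap: [0-1 FREE][2-4 ALLOC][5-12 FREE][13-27 ALLOC][28-37 FREE]
Op 7: c = malloc(8) -> c = 5; heap: [0-1 FREE][2-4 ALLOC][5-12 ALLOC][13-27 ALLOC][28-37 FREE]
Free blocks: [2 10] total_free=12 largest=10 -> 100*(12-10)/12 = 200/12 ≈ 16.667 -> rounds to 17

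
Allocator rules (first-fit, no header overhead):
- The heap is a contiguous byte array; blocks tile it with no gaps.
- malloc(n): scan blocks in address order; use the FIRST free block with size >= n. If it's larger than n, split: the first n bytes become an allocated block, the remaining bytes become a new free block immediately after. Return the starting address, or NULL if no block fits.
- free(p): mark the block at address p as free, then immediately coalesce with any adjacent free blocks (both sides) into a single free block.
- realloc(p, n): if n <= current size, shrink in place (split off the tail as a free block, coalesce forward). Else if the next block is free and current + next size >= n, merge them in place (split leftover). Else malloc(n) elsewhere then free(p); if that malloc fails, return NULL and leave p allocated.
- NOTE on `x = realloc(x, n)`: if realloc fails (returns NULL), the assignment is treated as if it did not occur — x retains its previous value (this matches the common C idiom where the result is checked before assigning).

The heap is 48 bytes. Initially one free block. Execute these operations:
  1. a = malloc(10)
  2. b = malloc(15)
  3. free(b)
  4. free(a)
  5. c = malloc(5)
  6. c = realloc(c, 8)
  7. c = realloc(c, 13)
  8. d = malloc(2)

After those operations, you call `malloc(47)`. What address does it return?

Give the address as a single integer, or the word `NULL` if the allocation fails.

Answer: NULL

Derivation:
Op 1: a = malloc(10) -> a = 0; heap: [0-9 ALLOC][10-47 FREE]
Op 2: b = malloc(15) -> b = 10; heap: [0-9 ALLOC][10-24 ALLOC][25-47 FREE]
Op 3: free(b) -> (freed b); heap: [0-9 ALLOC][10-47 FREE]
Op 4: free(a) -> (freed a); heap: [0-47 FREE]
Op 5: c = malloc(5) -> c = 0; heap: [0-4 ALLOC][5-47 FREE]
Op 6: c = realloc(c, 8) -> c = 0; heap: [0-7 ALLOC][8-47 FREE]
Op 7: c = realloc(c, 13) -> c = 0; heap: [0-12 ALLOC][13-47 FREE]
Op 8: d = malloc(2) -> d = 13; heap: [0-12 ALLOC][13-14 ALLOC][15-47 FREE]
malloc(47): first-fit scan over [0-12 ALLOC][13-14 ALLOC][15-47 FREE] -> NULL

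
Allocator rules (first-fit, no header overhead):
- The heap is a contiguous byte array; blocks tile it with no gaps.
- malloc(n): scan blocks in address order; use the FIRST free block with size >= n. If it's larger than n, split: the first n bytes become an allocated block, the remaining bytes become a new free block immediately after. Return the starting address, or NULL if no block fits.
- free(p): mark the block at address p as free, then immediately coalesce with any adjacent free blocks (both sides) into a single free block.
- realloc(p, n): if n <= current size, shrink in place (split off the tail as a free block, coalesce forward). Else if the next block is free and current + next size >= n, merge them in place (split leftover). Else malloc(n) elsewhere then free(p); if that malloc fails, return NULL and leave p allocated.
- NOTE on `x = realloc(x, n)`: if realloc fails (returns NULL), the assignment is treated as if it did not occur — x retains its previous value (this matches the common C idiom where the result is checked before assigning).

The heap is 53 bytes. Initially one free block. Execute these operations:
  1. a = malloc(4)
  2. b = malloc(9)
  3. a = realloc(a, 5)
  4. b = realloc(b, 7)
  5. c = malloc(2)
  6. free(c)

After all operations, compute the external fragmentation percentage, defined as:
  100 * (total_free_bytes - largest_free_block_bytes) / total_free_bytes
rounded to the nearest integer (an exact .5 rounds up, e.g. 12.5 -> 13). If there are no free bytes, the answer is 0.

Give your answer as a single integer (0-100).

Answer: 15

Derivation:
Op 1: a = malloc(4) -> a = 0; heap: [0-3 ALLOC][4-52 FREE]
Op 2: b = malloc(9) -> b = 4; heap: [0-3 ALLOC][4-12 ALLOC][13-52 FREE]
Op 3: a = realloc(a, 5) -> a = 13; heap: [0-3 FREE][4-12 ALLOC][13-17 ALLOC][18-52 FREE]
Op 4: b = realloc(b, 7) -> b = 4; heap: [0-3 FREE][4-10 ALLOC][11-12 FREE][13-17 ALLOC][18-52 FREE]
Op 5: c = malloc(2) -> c = 0; heap: [0-1 ALLOC][2-3 FREE][4-10 ALLOC][11-12 FREE][13-17 ALLOC][18-52 FREE]
Op 6: free(c) -> (freed c); heap: [0-3 FREE][4-10 ALLOC][11-12 FREE][13-17 ALLOC][18-52 FREE]
Free blocks: [4 2 35] total_free=41 largest=35 -> 100*(41-35)/41 = 600/41 ≈ 14.634 -> rounds to 15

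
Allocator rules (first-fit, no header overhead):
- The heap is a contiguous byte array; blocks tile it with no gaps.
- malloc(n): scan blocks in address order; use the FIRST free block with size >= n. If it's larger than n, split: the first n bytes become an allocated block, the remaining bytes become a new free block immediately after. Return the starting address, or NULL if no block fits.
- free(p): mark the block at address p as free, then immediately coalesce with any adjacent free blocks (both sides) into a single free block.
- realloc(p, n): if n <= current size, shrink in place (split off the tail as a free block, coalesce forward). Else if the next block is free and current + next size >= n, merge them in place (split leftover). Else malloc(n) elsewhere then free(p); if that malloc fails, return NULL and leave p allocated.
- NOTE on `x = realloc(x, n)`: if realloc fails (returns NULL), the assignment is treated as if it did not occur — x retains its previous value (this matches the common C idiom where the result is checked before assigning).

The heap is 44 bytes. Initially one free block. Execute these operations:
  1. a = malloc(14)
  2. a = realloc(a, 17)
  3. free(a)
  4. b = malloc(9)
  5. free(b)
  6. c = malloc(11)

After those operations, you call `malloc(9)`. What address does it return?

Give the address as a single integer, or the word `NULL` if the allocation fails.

Answer: 11

Derivation:
Op 1: a = malloc(14) -> a = 0; heap: [0-13 ALLOC][14-43 FREE]
Op 2: a = realloc(a, 17) -> a = 0; heap: [0-16 ALLOC][17-43 FREE]
Op 3: free(a) -> (freed a); heap: [0-43 FREE]
Op 4: b = malloc(9) -> b = 0; heap: [0-8 ALLOC][9-43 FREE]
Op 5: free(b) -> (freed b); heap: [0-43 FREE]
Op 6: c = malloc(11) -> c = 0; heap: [0-10 ALLOC][11-43 FREE]
malloc(9): first-fit scan over [0-10 ALLOC][11-43 FREE] -> 11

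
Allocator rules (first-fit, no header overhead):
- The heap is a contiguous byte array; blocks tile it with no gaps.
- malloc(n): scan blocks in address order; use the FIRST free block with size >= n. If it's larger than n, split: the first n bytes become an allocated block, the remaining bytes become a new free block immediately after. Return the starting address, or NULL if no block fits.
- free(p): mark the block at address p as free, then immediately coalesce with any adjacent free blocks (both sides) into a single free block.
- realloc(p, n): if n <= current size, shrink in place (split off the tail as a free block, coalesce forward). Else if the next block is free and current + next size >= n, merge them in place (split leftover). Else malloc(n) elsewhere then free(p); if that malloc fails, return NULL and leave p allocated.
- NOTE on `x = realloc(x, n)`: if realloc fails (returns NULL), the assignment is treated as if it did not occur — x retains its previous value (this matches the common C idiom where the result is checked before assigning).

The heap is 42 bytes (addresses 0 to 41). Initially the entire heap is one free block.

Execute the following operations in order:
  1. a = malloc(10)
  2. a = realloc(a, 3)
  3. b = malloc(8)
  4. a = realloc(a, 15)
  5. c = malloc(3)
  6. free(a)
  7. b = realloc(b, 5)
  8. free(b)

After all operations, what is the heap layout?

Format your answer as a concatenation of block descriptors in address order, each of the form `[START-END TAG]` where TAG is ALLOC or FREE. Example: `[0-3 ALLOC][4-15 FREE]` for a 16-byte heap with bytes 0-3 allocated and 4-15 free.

Op 1: a = malloc(10) -> a = 0; heap: [0-9 ALLOC][10-41 FREE]
Op 2: a = realloc(a, 3) -> a = 0; heap: [0-2 ALLOC][3-41 FREE]
Op 3: b = malloc(8) -> b = 3; heap: [0-2 ALLOC][3-10 ALLOC][11-41 FREE]
Op 4: a = realloc(a, 15) -> a = 11; heap: [0-2 FREE][3-10 ALLOC][11-25 ALLOC][26-41 FREE]
Op 5: c = malloc(3) -> c = 0; heap: [0-2 ALLOC][3-10 ALLOC][11-25 ALLOC][26-41 FREE]
Op 6: free(a) -> (freed a); heap: [0-2 ALLOC][3-10 ALLOC][11-41 FREE]
Op 7: b = realloc(b, 5) -> b = 3; heap: [0-2 ALLOC][3-7 ALLOC][8-41 FREE]
Op 8: free(b) -> (freed b); heap: [0-2 ALLOC][3-41 FREE]

Answer: [0-2 ALLOC][3-41 FREE]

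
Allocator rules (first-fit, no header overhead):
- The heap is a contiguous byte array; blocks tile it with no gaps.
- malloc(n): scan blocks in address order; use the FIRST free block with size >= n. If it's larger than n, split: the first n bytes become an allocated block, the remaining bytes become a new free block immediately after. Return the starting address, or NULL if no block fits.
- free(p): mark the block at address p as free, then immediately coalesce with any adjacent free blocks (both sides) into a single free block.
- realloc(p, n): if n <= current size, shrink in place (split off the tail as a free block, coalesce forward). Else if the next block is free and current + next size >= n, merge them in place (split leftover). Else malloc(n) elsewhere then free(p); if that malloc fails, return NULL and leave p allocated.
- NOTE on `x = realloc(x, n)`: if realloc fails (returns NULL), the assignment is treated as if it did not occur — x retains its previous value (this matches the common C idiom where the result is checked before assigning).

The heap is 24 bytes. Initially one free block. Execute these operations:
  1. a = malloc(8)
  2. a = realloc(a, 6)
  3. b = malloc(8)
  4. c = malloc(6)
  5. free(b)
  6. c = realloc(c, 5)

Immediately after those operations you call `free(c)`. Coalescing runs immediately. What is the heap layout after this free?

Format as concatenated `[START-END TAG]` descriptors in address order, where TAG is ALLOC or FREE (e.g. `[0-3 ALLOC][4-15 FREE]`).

Answer: [0-5 ALLOC][6-23 FREE]

Derivation:
Op 1: a = malloc(8) -> a = 0; heap: [0-7 ALLOC][8-23 FREE]
Op 2: a = realloc(a, 6) -> a = 0; heap: [0-5 ALLOC][6-23 FREE]
Op 3: b = malloc(8) -> b = 6; heap: [0-5 ALLOC][6-13 ALLOC][14-23 FREE]
Op 4: c = malloc(6) -> c = 14; heap: [0-5 ALLOC][6-13 ALLOC][14-19 ALLOC][20-23 FREE]
Op 5: free(b) -> (freed b); heap: [0-5 ALLOC][6-13 FREE][14-19 ALLOC][20-23 FREE]
Op 6: c = realloc(c, 5) -> c = 14; heap: [0-5 ALLOC][6-13 FREE][14-18 ALLOC][19-23 FREE]
free(c): c = 14 -> block [14-18 ALLOC]; mark free, coalesce with adjacent free neighbors -> [0-5 ALLOC][6-23 FREE]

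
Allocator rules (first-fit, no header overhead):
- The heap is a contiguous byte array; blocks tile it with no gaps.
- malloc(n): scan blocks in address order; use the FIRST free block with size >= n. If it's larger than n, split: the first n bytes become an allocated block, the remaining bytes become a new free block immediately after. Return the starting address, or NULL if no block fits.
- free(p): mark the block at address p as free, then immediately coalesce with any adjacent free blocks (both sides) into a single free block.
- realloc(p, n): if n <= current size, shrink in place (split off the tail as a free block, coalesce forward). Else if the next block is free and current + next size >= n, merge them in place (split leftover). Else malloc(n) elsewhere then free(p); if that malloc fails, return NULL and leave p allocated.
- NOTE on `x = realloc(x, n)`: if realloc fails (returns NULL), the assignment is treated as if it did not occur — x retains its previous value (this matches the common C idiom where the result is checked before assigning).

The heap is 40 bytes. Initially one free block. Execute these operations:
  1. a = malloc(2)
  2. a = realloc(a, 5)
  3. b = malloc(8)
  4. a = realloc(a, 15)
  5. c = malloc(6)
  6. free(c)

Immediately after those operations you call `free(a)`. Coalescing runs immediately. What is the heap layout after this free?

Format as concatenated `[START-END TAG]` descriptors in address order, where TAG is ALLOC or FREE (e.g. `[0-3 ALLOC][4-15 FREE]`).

Answer: [0-4 FREE][5-12 ALLOC][13-39 FREE]

Derivation:
Op 1: a = malloc(2) -> a = 0; heap: [0-1 ALLOC][2-39 FREE]
Op 2: a = realloc(a, 5) -> a = 0; heap: [0-4 ALLOC][5-39 FREE]
Op 3: b = malloc(8) -> b = 5; heap: [0-4 ALLOC][5-12 ALLOC][13-39 FREE]
Op 4: a = realloc(a, 15) -> a = 13; heap: [0-4 FREE][5-12 ALLOC][13-27 ALLOC][28-39 FREE]
Op 5: c = malloc(6) -> c = 28; heap: [0-4 FREE][5-12 ALLOC][13-27 ALLOC][28-33 ALLOC][34-39 FREE]
Op 6: free(c) -> (freed c); heap: [0-4 FREE][5-12 ALLOC][13-27 ALLOC][28-39 FREE]
free(a): a = 13 -> block [13-27 ALLOC]; mark free, coalesce with adjacent free neighbors -> [0-4 FREE][5-12 ALLOC][13-39 FREE]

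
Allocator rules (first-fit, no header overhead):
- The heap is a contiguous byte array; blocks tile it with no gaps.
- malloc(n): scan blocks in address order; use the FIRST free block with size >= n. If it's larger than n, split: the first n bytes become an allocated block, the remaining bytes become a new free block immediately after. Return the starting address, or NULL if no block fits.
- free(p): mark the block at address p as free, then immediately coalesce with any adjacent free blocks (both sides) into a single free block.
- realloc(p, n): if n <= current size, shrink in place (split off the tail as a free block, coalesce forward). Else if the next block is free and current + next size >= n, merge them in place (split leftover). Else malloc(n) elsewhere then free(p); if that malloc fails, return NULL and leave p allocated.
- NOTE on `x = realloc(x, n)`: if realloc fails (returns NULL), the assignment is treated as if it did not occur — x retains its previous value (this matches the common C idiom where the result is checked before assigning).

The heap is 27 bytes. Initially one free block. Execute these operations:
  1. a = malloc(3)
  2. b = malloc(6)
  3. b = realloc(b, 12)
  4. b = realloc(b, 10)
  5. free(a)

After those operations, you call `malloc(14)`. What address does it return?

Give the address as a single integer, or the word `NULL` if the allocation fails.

Op 1: a = malloc(3) -> a = 0; heap: [0-2 ALLOC][3-26 FREE]
Op 2: b = malloc(6) -> b = 3; heap: [0-2 ALLOC][3-8 ALLOC][9-26 FREE]
Op 3: b = realloc(b, 12) -> b = 3; heap: [0-2 ALLOC][3-14 ALLOC][15-26 FREE]
Op 4: b = realloc(b, 10) -> b = 3; heap: [0-2 ALLOC][3-12 ALLOC][13-26 FREE]
Op 5: free(a) -> (freed a); heap: [0-2 FREE][3-12 ALLOC][13-26 FREE]
malloc(14): first-fit scan over [0-2 FREE][3-12 ALLOC][13-26 FREE] -> 13

Answer: 13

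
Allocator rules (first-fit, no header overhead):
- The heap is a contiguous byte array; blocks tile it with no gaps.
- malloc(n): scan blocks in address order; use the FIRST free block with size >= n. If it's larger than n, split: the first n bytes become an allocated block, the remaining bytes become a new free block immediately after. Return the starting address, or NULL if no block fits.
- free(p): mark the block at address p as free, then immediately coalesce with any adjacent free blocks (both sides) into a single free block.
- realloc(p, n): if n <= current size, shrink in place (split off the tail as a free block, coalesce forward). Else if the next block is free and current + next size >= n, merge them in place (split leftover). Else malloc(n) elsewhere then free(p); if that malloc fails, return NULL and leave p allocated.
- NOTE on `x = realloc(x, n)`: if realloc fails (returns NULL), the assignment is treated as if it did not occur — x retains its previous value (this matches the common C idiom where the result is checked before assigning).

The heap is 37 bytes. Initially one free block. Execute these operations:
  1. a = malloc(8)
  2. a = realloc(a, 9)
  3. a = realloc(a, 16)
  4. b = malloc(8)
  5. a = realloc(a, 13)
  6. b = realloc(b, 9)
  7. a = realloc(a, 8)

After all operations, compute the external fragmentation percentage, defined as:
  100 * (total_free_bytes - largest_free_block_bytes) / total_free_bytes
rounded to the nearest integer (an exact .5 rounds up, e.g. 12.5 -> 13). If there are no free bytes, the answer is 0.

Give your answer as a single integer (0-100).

Op 1: a = malloc(8) -> a = 0; heap: [0-7 ALLOC][8-36 FREE]
Op 2: a = realloc(a, 9) -> a = 0; heap: [0-8 ALLOC][9-36 FREE]
Op 3: a = realloc(a, 16) -> a = 0; heap: [0-15 ALLOC][16-36 FREE]
Op 4: b = malloc(8) -> b = 16; heap: [0-15 ALLOC][16-23 ALLOC][24-36 FREE]
Op 5: a = realloc(a, 13) -> a = 0; heap: [0-12 ALLOC][13-15 FREE][16-23 ALLOC][24-36 FREE]
Op 6: b = realloc(b, 9) -> b = 16; heap: [0-12 ALLOC][13-15 FREE][16-24 ALLOC][25-36 FREE]
Op 7: a = realloc(a, 8) -> a = 0; heap: [0-7 ALLOC][8-15 FREE][16-24 ALLOC][25-36 FREE]
Free blocks: [8 12] total_free=20 largest=12 -> 100*(20-12)/20 = 800/20 = 40

Answer: 40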